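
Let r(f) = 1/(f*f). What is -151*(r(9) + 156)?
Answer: -1908187/81 ≈ -23558.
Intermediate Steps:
r(f) = f⁻² (r(f) = 1/(f²) = f⁻²)
-151*(r(9) + 156) = -151*(9⁻² + 156) = -151*(1/81 + 156) = -151*12637/81 = -1908187/81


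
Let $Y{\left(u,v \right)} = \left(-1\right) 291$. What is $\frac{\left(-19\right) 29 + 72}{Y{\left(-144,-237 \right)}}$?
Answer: $\frac{479}{291} \approx 1.646$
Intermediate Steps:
$Y{\left(u,v \right)} = -291$
$\frac{\left(-19\right) 29 + 72}{Y{\left(-144,-237 \right)}} = \frac{\left(-19\right) 29 + 72}{-291} = \left(-551 + 72\right) \left(- \frac{1}{291}\right) = \left(-479\right) \left(- \frac{1}{291}\right) = \frac{479}{291}$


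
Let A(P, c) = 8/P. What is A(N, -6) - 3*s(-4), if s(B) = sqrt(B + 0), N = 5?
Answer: 8/5 - 6*I ≈ 1.6 - 6.0*I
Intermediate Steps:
s(B) = sqrt(B)
A(N, -6) - 3*s(-4) = 8/5 - 6*I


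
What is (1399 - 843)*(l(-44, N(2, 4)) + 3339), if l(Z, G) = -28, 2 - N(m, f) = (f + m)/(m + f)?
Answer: 1840916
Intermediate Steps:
N(m, f) = 1 (N(m, f) = 2 - (f + m)/(m + f) = 2 - (f + m)/(f + m) = 2 - 1*1 = 2 - 1 = 1)
(1399 - 843)*(l(-44, N(2, 4)) + 3339) = (1399 - 843)*(-28 + 3339) = 556*3311 = 1840916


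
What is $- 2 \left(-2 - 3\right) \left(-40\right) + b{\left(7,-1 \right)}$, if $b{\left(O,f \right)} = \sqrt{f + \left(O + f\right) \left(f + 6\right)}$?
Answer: $-400 + \sqrt{29} \approx -394.61$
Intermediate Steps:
$b{\left(O,f \right)} = \sqrt{f + \left(6 + f\right) \left(O + f\right)}$ ($b{\left(O,f \right)} = \sqrt{f + \left(O + f\right) \left(6 + f\right)} = \sqrt{f + \left(6 + f\right) \left(O + f\right)}$)
$- 2 \left(-2 - 3\right) \left(-40\right) + b{\left(7,-1 \right)} = - 2 \left(-2 - 3\right) \left(-40\right) + \sqrt{\left(-1\right)^{2} + 6 \cdot 7 + 7 \left(-1\right) + 7 \left(-1\right)} = \left(-2\right) \left(-5\right) \left(-40\right) + \sqrt{1 + 42 - 7 - 7} = 10 \left(-40\right) + \sqrt{29} = -400 + \sqrt{29}$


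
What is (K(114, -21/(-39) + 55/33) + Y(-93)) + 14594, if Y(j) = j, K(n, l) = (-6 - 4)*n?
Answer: 13361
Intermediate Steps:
K(n, l) = -10*n
(K(114, -21/(-39) + 55/33) + Y(-93)) + 14594 = (-10*114 - 93) + 14594 = (-1140 - 93) + 14594 = -1233 + 14594 = 13361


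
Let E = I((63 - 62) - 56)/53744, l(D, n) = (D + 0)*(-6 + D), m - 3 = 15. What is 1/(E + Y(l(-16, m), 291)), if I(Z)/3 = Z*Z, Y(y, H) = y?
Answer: 53744/18926963 ≈ 0.0028395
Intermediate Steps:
m = 18 (m = 3 + 15 = 18)
l(D, n) = D*(-6 + D)
I(Z) = 3*Z² (I(Z) = 3*(Z*Z) = 3*Z²)
E = 9075/53744 (E = (3*((63 - 62) - 56)²)/53744 = (3*(1 - 56)²)*(1/53744) = (3*(-55)²)*(1/53744) = (3*3025)*(1/53744) = 9075*(1/53744) = 9075/53744 ≈ 0.16886)
1/(E + Y(l(-16, m), 291)) = 1/(9075/53744 - 16*(-6 - 16)) = 1/(9075/53744 - 16*(-22)) = 1/(9075/53744 + 352) = 1/(18926963/53744) = 53744/18926963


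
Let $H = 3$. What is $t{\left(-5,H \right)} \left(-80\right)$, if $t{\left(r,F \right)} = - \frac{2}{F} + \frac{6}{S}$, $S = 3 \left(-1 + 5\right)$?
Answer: $\frac{40}{3} \approx 13.333$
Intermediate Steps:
$S = 12$ ($S = 3 \cdot 4 = 12$)
$t{\left(r,F \right)} = \frac{1}{2} - \frac{2}{F}$ ($t{\left(r,F \right)} = - \frac{2}{F} + \frac{6}{12} = - \frac{2}{F} + 6 \cdot \frac{1}{12} = - \frac{2}{F} + \frac{1}{2} = \frac{1}{2} - \frac{2}{F}$)
$t{\left(-5,H \right)} \left(-80\right) = \frac{-4 + 3}{2 \cdot 3} \left(-80\right) = \frac{1}{2} \cdot \frac{1}{3} \left(-1\right) \left(-80\right) = \left(- \frac{1}{6}\right) \left(-80\right) = \frac{40}{3}$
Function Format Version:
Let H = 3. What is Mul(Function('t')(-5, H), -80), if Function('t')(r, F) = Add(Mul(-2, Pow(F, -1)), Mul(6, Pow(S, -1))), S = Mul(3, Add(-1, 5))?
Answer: Rational(40, 3) ≈ 13.333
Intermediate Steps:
S = 12 (S = Mul(3, 4) = 12)
Function('t')(r, F) = Add(Rational(1, 2), Mul(-2, Pow(F, -1))) (Function('t')(r, F) = Add(Mul(-2, Pow(F, -1)), Mul(6, Pow(12, -1))) = Add(Mul(-2, Pow(F, -1)), Mul(6, Rational(1, 12))) = Add(Mul(-2, Pow(F, -1)), Rational(1, 2)) = Add(Rational(1, 2), Mul(-2, Pow(F, -1))))
Mul(Function('t')(-5, H), -80) = Mul(Mul(Rational(1, 2), Pow(3, -1), Add(-4, 3)), -80) = Mul(Mul(Rational(1, 2), Rational(1, 3), -1), -80) = Mul(Rational(-1, 6), -80) = Rational(40, 3)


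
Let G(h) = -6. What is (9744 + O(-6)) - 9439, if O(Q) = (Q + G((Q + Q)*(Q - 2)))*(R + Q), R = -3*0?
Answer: 377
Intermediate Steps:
R = 0
O(Q) = Q*(-6 + Q) (O(Q) = (Q - 6)*(0 + Q) = (-6 + Q)*Q = Q*(-6 + Q))
(9744 + O(-6)) - 9439 = (9744 - 6*(-6 - 6)) - 9439 = (9744 - 6*(-12)) - 9439 = (9744 + 72) - 9439 = 9816 - 9439 = 377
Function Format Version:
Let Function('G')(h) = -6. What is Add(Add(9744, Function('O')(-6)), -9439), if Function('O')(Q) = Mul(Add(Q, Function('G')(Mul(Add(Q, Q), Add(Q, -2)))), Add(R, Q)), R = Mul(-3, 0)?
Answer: 377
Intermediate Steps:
R = 0
Function('O')(Q) = Mul(Q, Add(-6, Q)) (Function('O')(Q) = Mul(Add(Q, -6), Add(0, Q)) = Mul(Add(-6, Q), Q) = Mul(Q, Add(-6, Q)))
Add(Add(9744, Function('O')(-6)), -9439) = Add(Add(9744, Mul(-6, Add(-6, -6))), -9439) = Add(Add(9744, Mul(-6, -12)), -9439) = Add(Add(9744, 72), -9439) = Add(9816, -9439) = 377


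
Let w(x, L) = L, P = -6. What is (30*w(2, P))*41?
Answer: -7380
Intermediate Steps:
(30*w(2, P))*41 = (30*(-6))*41 = -180*41 = -7380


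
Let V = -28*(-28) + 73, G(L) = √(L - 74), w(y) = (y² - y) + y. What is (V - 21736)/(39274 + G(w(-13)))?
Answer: -820001846/1542446981 + 20879*√95/1542446981 ≈ -0.53149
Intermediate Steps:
w(y) = y²
G(L) = √(-74 + L)
V = 857 (V = 784 + 73 = 857)
(V - 21736)/(39274 + G(w(-13))) = (857 - 21736)/(39274 + √(-74 + (-13)²)) = -20879/(39274 + √(-74 + 169)) = -20879/(39274 + √95)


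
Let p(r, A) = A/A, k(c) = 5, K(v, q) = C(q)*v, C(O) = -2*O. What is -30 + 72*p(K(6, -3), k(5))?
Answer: 42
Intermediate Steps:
K(v, q) = -2*q*v (K(v, q) = (-2*q)*v = -2*q*v)
p(r, A) = 1
-30 + 72*p(K(6, -3), k(5)) = -30 + 72*1 = -30 + 72 = 42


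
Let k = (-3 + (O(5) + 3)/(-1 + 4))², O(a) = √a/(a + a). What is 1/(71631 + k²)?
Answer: 75212294720400/5388745304471260321 + 1121299200*√5/5388745304471260321 ≈ 1.3958e-5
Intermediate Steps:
O(a) = 1/(2*√a) (O(a) = √a/((2*a)) = (1/(2*a))*√a = 1/(2*√a))
k = (-2 + √5/30)² (k = (-3 + (1/(2*√5) + 3)/(-1 + 4))² = (-3 + ((√5/5)/2 + 3)/3)² = (-3 + (√5/10 + 3)*(⅓))² = (-3 + (3 + √5/10)*(⅓))² = (-3 + (1 + √5/30))² = (-2 + √5/30)² ≈ 3.7074)
1/(71631 + k²) = 1/(71631 + ((60 - √5)²/900)²) = 1/(71631 + (60 - √5)⁴/810000)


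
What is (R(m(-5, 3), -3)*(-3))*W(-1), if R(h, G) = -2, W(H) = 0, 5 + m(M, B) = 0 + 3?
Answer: 0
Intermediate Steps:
m(M, B) = -2 (m(M, B) = -5 + (0 + 3) = -5 + 3 = -2)
(R(m(-5, 3), -3)*(-3))*W(-1) = -2*(-3)*0 = 6*0 = 0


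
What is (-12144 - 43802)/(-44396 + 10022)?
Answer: 27973/17187 ≈ 1.6276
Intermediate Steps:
(-12144 - 43802)/(-44396 + 10022) = -55946/(-34374) = -55946*(-1/34374) = 27973/17187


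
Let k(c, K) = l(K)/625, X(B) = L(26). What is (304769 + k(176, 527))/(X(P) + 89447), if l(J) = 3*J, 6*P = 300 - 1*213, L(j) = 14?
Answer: 190482206/55913125 ≈ 3.4068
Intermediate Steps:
P = 29/2 (P = (300 - 1*213)/6 = (300 - 213)/6 = (1/6)*87 = 29/2 ≈ 14.500)
X(B) = 14
k(c, K) = 3*K/625 (k(c, K) = (3*K)/625 = (3*K)*(1/625) = 3*K/625)
(304769 + k(176, 527))/(X(P) + 89447) = (304769 + (3/625)*527)/(14 + 89447) = (304769 + 1581/625)/89461 = (190482206/625)*(1/89461) = 190482206/55913125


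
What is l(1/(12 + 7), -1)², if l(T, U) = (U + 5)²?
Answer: 256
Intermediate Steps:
l(T, U) = (5 + U)²
l(1/(12 + 7), -1)² = ((5 - 1)²)² = (4²)² = 16² = 256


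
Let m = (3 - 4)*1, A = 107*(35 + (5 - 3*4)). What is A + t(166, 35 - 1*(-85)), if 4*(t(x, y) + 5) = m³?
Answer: 11963/4 ≈ 2990.8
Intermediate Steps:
A = 2996 (A = 107*(35 + (5 - 12)) = 107*(35 - 7) = 107*28 = 2996)
m = -1 (m = -1*1 = -1)
t(x, y) = -21/4 (t(x, y) = -5 + (¼)*(-1)³ = -5 + (¼)*(-1) = -5 - ¼ = -21/4)
A + t(166, 35 - 1*(-85)) = 2996 - 21/4 = 11963/4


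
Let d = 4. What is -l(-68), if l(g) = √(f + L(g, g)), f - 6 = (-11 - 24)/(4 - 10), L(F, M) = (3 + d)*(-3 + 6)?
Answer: -√1182/6 ≈ -5.7300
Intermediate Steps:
L(F, M) = 21 (L(F, M) = (3 + 4)*(-3 + 6) = 7*3 = 21)
f = 71/6 (f = 6 + (-11 - 24)/(4 - 10) = 6 - 35/(-6) = 6 - 35*(-⅙) = 6 + 35/6 = 71/6 ≈ 11.833)
l(g) = √1182/6 (l(g) = √(71/6 + 21) = √(197/6) = √1182/6)
-l(-68) = -√1182/6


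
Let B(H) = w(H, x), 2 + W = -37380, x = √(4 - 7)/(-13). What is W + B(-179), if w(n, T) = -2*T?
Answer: -37382 + 2*I*√3/13 ≈ -37382.0 + 0.26647*I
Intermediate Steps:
x = -I*√3/13 (x = √(-3)*(-1/13) = (I*√3)*(-1/13) = -I*√3/13 ≈ -0.13323*I)
W = -37382 (W = -2 - 37380 = -37382)
B(H) = 2*I*√3/13 (B(H) = -(-2)*I*√3/13 = 2*I*√3/13)
W + B(-179) = -37382 + 2*I*√3/13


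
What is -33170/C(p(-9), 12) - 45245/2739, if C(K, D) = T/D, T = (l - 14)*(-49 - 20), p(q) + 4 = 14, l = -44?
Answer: -211883675/1826913 ≈ -115.98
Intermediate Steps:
p(q) = 10 (p(q) = -4 + 14 = 10)
T = 4002 (T = (-44 - 14)*(-49 - 20) = -58*(-69) = 4002)
C(K, D) = 4002/D
-33170/C(p(-9), 12) - 45245/2739 = -33170/(4002/12) - 45245/2739 = -33170/(4002*(1/12)) - 45245*1/2739 = -33170/667/2 - 45245/2739 = -33170*2/667 - 45245/2739 = -66340/667 - 45245/2739 = -211883675/1826913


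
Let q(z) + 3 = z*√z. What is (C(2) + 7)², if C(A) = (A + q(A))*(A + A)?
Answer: 137 + 48*√2 ≈ 204.88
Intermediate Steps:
q(z) = -3 + z^(3/2) (q(z) = -3 + z*√z = -3 + z^(3/2))
C(A) = 2*A*(-3 + A + A^(3/2)) (C(A) = (A + (-3 + A^(3/2)))*(A + A) = (-3 + A + A^(3/2))*(2*A) = 2*A*(-3 + A + A^(3/2)))
(C(2) + 7)² = (2*2*(-3 + 2 + 2^(3/2)) + 7)² = (2*2*(-3 + 2 + 2*√2) + 7)² = (2*2*(-1 + 2*√2) + 7)² = ((-4 + 8*√2) + 7)² = (3 + 8*√2)²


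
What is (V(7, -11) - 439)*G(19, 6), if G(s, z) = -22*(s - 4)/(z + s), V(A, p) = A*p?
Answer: 34056/5 ≈ 6811.2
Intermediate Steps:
G(s, z) = -22*(-4 + s)/(s + z)
(V(7, -11) - 439)*G(19, 6) = (7*(-11) - 439)*(22*(4 - 1*19)/(19 + 6)) = (-77 - 439)*(22*(4 - 19)/25) = -11352*(-15)/25 = -516*(-66/5) = 34056/5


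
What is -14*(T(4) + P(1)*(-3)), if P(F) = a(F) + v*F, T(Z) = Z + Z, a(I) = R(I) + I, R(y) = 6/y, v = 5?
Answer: 392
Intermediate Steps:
a(I) = I + 6/I (a(I) = 6/I + I = I + 6/I)
T(Z) = 2*Z
P(F) = 6*F + 6/F (P(F) = (F + 6/F) + 5*F = 6*F + 6/F)
-14*(T(4) + P(1)*(-3)) = -14*(2*4 + (6*1 + 6/1)*(-3)) = -14*(8 + (6 + 6*1)*(-3)) = -14*(8 + (6 + 6)*(-3)) = -14*(8 + 12*(-3)) = -14*(8 - 36) = -14*(-28) = 392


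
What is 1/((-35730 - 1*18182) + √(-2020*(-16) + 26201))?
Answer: -53912/2906445223 - √58521/2906445223 ≈ -1.8632e-5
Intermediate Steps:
1/((-35730 - 1*18182) + √(-2020*(-16) + 26201)) = 1/((-35730 - 18182) + √(32320 + 26201)) = 1/(-53912 + √58521)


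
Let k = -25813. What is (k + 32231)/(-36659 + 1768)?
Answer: -6418/34891 ≈ -0.18394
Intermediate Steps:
(k + 32231)/(-36659 + 1768) = (-25813 + 32231)/(-36659 + 1768) = 6418/(-34891) = 6418*(-1/34891) = -6418/34891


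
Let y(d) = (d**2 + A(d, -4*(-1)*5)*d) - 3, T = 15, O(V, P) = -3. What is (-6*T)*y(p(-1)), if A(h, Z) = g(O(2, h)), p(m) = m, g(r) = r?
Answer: -90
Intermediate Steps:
A(h, Z) = -3
y(d) = -3 + d**2 - 3*d (y(d) = (d**2 - 3*d) - 3 = -3 + d**2 - 3*d)
(-6*T)*y(p(-1)) = (-6*15)*(-3 + (-1)**2 - 3*(-1)) = -90*(-3 + 1 + 3) = -90*1 = -90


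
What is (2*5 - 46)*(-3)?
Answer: 108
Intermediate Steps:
(2*5 - 46)*(-3) = (10 - 46)*(-3) = -36*(-3) = 108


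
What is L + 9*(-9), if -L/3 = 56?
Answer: -249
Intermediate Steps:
L = -168 (L = -3*56 = -168)
L + 9*(-9) = -168 + 9*(-9) = -168 - 81 = -249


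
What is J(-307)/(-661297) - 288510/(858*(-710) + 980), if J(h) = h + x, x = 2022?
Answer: 2710681921/5745726220 ≈ 0.47177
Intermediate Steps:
J(h) = 2022 + h (J(h) = h + 2022 = 2022 + h)
J(-307)/(-661297) - 288510/(858*(-710) + 980) = (2022 - 307)/(-661297) - 288510/(858*(-710) + 980) = 1715*(-1/661297) - 288510/(-609180 + 980) = -245/94471 - 288510/(-608200) = -245/94471 - 288510*(-1/608200) = -245/94471 + 28851/60820 = 2710681921/5745726220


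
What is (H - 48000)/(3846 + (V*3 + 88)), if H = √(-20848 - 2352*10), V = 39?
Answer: -48000/4051 + 4*I*√2773/4051 ≈ -11.849 + 0.051996*I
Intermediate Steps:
H = 4*I*√2773 (H = √(-20848 - 23520) = √(-44368) = 4*I*√2773 ≈ 210.64*I)
(H - 48000)/(3846 + (V*3 + 88)) = (4*I*√2773 - 48000)/(3846 + (39*3 + 88)) = (-48000 + 4*I*√2773)/(3846 + (117 + 88)) = (-48000 + 4*I*√2773)/(3846 + 205) = (-48000 + 4*I*√2773)/4051 = (-48000 + 4*I*√2773)*(1/4051) = -48000/4051 + 4*I*√2773/4051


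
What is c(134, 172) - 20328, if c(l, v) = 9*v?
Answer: -18780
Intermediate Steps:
c(134, 172) - 20328 = 9*172 - 20328 = 1548 - 20328 = -18780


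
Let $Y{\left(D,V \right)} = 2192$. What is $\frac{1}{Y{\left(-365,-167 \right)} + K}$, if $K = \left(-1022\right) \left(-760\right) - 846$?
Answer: $\frac{1}{778066} \approx 1.2852 \cdot 10^{-6}$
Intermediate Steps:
$K = 775874$ ($K = 776720 - 846 = 775874$)
$\frac{1}{Y{\left(-365,-167 \right)} + K} = \frac{1}{2192 + 775874} = \frac{1}{778066}$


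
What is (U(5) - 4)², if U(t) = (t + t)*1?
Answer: 36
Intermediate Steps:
U(t) = 2*t (U(t) = (2*t)*1 = 2*t)
(U(5) - 4)² = (2*5 - 4)² = (10 - 4)² = 6² = 36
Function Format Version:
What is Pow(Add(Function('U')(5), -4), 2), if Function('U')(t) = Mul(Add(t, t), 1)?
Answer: 36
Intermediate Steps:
Function('U')(t) = Mul(2, t) (Function('U')(t) = Mul(Mul(2, t), 1) = Mul(2, t))
Pow(Add(Function('U')(5), -4), 2) = Pow(Add(Mul(2, 5), -4), 2) = Pow(Add(10, -4), 2) = Pow(6, 2) = 36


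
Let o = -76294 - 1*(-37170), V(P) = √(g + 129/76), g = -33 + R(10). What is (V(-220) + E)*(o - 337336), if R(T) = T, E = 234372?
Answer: -88231683120 - 188230*I*√30761/19 ≈ -8.8232e+10 - 1.7375e+6*I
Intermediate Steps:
g = -23 (g = -33 + 10 = -23)
V(P) = I*√30761/38 (V(P) = √(-23 + 129/76) = √(-1619/76) = I*√30761/38)
o = -39124 (o = -76294 + 37170 = -39124)
(V(-220) + E)*(o - 337336) = (I*√30761/38 + 234372)*(-39124 - 337336) = (234372 + I*√30761/38)*(-376460) = -88231683120 - 188230*I*√30761/19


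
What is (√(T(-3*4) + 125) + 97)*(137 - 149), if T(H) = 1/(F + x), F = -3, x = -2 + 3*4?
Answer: -1164 - 24*√1533/7 ≈ -1298.2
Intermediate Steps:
x = 10 (x = -2 + 12 = 10)
T(H) = ⅐ (T(H) = 1/(-3 + 10) = 1/7 = ⅐)
(√(T(-3*4) + 125) + 97)*(137 - 149) = (√(⅐ + 125) + 97)*(137 - 149) = (√(876/7) + 97)*(-12) = (2*√1533/7 + 97)*(-12) = (97 + 2*√1533/7)*(-12) = -1164 - 24*√1533/7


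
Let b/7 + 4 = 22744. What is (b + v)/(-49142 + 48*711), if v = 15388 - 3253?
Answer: -171315/15014 ≈ -11.410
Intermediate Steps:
b = 159180 (b = -28 + 7*22744 = -28 + 159208 = 159180)
v = 12135
(b + v)/(-49142 + 48*711) = (159180 + 12135)/(-49142 + 48*711) = 171315/(-49142 + 34128) = 171315/(-15014) = 171315*(-1/15014) = -171315/15014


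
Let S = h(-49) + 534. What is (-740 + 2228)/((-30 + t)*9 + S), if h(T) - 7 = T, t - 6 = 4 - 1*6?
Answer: 248/43 ≈ 5.7674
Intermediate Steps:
t = 4 (t = 6 + (4 - 1*6) = 6 + (4 - 6) = 6 - 2 = 4)
h(T) = 7 + T
S = 492 (S = (7 - 49) + 534 = -42 + 534 = 492)
(-740 + 2228)/((-30 + t)*9 + S) = (-740 + 2228)/((-30 + 4)*9 + 492) = 1488/(-26*9 + 492) = 1488/(-234 + 492) = 1488/258 = 1488*(1/258) = 248/43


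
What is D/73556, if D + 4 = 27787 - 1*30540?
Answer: -2757/73556 ≈ -0.037482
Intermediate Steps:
D = -2757 (D = -4 + (27787 - 1*30540) = -4 + (27787 - 30540) = -4 - 2753 = -2757)
D/73556 = -2757/73556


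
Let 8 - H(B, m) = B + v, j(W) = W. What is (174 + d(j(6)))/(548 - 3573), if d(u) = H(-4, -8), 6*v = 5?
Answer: -101/1650 ≈ -0.061212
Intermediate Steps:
v = ⅚ (v = (⅙)*5 = ⅚ ≈ 0.83333)
H(B, m) = 43/6 - B (H(B, m) = 8 - (B + ⅚) = 8 - (⅚ + B) = 8 + (-⅚ - B) = 43/6 - B)
d(u) = 67/6 (d(u) = 43/6 - 1*(-4) = 43/6 + 4 = 67/6)
(174 + d(j(6)))/(548 - 3573) = (174 + 67/6)/(548 - 3573) = (1111/6)/(-3025) = (1111/6)*(-1/3025) = -101/1650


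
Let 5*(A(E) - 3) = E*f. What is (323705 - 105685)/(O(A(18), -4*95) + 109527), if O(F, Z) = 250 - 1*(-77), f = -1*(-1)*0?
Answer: 109010/54927 ≈ 1.9846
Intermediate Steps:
f = 0 (f = 1*0 = 0)
A(E) = 3 (A(E) = 3 + (E*0)/5 = 3 + (⅕)*0 = 3 + 0 = 3)
O(F, Z) = 327 (O(F, Z) = 250 + 77 = 327)
(323705 - 105685)/(O(A(18), -4*95) + 109527) = (323705 - 105685)/(327 + 109527) = 218020/109854 = 218020*(1/109854) = 109010/54927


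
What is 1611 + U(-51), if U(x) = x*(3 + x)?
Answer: 4059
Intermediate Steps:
1611 + U(-51) = 1611 - 51*(3 - 51) = 1611 - 51*(-48) = 1611 + 2448 = 4059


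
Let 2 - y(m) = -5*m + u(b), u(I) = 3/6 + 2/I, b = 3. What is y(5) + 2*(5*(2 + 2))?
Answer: 395/6 ≈ 65.833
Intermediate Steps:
u(I) = 1/2 + 2/I (u(I) = 3*(1/6) + 2/I = 1/2 + 2/I)
y(m) = 5/6 + 5*m (y(m) = 2 - (-5*m + (1/2)*(4 + 3)/3) = 2 - (-5*m + (1/2)*(1/3)*7) = 2 - (-5*m + 7/6) = 2 - (7/6 - 5*m) = 2 + (-7/6 + 5*m) = 5/6 + 5*m)
y(5) + 2*(5*(2 + 2)) = (5/6 + 5*5) + 2*(5*(2 + 2)) = (5/6 + 25) + 2*(5*4) = 155/6 + 2*20 = 155/6 + 40 = 395/6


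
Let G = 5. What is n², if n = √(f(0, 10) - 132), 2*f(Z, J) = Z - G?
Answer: -269/2 ≈ -134.50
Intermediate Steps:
f(Z, J) = -5/2 + Z/2 (f(Z, J) = (Z - 1*5)/2 = (Z - 5)/2 = (-5 + Z)/2 = -5/2 + Z/2)
n = I*√538/2 (n = √((-5/2 + (½)*0) - 132) = √((-5/2 + 0) - 132) = √(-5/2 - 132) = √(-269/2) = I*√538/2 ≈ 11.597*I)
n² = (I*√538/2)² = -269/2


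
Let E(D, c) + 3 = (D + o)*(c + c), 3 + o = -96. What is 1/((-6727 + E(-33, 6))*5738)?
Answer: -1/47705732 ≈ -2.0962e-8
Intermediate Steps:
o = -99 (o = -3 - 96 = -99)
E(D, c) = -3 + 2*c*(-99 + D) (E(D, c) = -3 + (D - 99)*(c + c) = -3 + (-99 + D)*(2*c) = -3 + 2*c*(-99 + D))
1/((-6727 + E(-33, 6))*5738) = 1/(-6727 + (-3 - 198*6 + 2*(-33)*6)*5738) = (1/5738)/(-6727 + (-3 - 1188 - 396)) = (1/5738)/(-6727 - 1587) = (1/5738)/(-8314) = -1/8314*1/5738 = -1/47705732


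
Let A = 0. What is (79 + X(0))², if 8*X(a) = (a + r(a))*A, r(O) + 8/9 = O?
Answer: 6241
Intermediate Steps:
r(O) = -8/9 + O
X(a) = 0 (X(a) = ((a + (-8/9 + a))*0)/8 = ((-8/9 + 2*a)*0)/8 = (⅛)*0 = 0)
(79 + X(0))² = (79 + 0)² = 79² = 6241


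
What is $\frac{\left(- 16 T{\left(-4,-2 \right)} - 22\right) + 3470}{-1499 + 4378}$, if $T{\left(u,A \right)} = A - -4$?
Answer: $\frac{3416}{2879} \approx 1.1865$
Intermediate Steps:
$T{\left(u,A \right)} = 4 + A$ ($T{\left(u,A \right)} = A + 4 = 4 + A$)
$\frac{\left(- 16 T{\left(-4,-2 \right)} - 22\right) + 3470}{-1499 + 4378} = \frac{\left(- 16 \left(4 - 2\right) - 22\right) + 3470}{-1499 + 4378} = \frac{\left(\left(-16\right) 2 - 22\right) + 3470}{2879} = \left(\left(-32 - 22\right) + 3470\right) \frac{1}{2879} = \left(-54 + 3470\right) \frac{1}{2879} = 3416 \cdot \frac{1}{2879} = \frac{3416}{2879}$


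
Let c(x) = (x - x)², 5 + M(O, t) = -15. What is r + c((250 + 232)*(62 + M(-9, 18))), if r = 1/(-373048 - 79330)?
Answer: -1/452378 ≈ -2.2105e-6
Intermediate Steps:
M(O, t) = -20 (M(O, t) = -5 - 15 = -20)
c(x) = 0 (c(x) = 0² = 0)
r = -1/452378 (r = 1/(-452378) = -1/452378 ≈ -2.2105e-6)
r + c((250 + 232)*(62 + M(-9, 18))) = -1/452378 + 0 = -1/452378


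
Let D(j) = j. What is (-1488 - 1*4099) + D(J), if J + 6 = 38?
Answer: -5555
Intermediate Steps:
J = 32 (J = -6 + 38 = 32)
(-1488 - 1*4099) + D(J) = (-1488 - 1*4099) + 32 = (-1488 - 4099) + 32 = -5587 + 32 = -5555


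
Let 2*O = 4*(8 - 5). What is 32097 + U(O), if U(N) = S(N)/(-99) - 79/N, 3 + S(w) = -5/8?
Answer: 25410425/792 ≈ 32084.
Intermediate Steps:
O = 6 (O = (4*(8 - 5))/2 = (4*3)/2 = (1/2)*12 = 6)
S(w) = -29/8 (S(w) = -3 - 5/8 = -29/8)
U(N) = 29/792 - 79/N (U(N) = -29/8/(-99) - 79/N = -29/8*(-1/99) - 79/N = 29/792 - 79/N)
32097 + U(O) = 32097 + (29/792 - 79/6) = 32097 - 10399/792 = 25410425/792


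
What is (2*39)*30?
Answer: 2340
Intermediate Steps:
(2*39)*30 = 78*30 = 2340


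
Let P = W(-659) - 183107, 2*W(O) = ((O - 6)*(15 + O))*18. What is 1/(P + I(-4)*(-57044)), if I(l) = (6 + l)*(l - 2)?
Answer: 1/4355761 ≈ 2.2958e-7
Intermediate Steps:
I(l) = (-2 + l)*(6 + l) (I(l) = (6 + l)*(-2 + l) = (-2 + l)*(6 + l))
W(O) = 9*(-6 + O)*(15 + O) (W(O) = (((O - 6)*(15 + O))*18)/2 = (((-6 + O)*(15 + O))*18)/2 = (18*(-6 + O)*(15 + O))/2 = 9*(-6 + O)*(15 + O))
P = 3671233 (P = (-810 + 9*(-659)**2 + 81*(-659)) - 183107 = (-810 + 9*434281 - 53379) - 183107 = (-810 + 3908529 - 53379) - 183107 = 3854340 - 183107 = 3671233)
1/(P + I(-4)*(-57044)) = 1/(3671233 + (-12 + (-4)**2 + 4*(-4))*(-57044)) = 1/(3671233 + (-12 + 16 - 16)*(-57044)) = 1/(3671233 - 12*(-57044)) = 1/(3671233 + 684528) = 1/4355761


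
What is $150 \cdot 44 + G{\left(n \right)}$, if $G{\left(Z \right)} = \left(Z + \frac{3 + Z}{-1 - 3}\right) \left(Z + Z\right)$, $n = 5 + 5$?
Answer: $6735$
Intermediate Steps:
$n = 10$
$G{\left(Z \right)} = 2 Z \left(- \frac{3}{4} + \frac{3 Z}{4}\right)$ ($G{\left(Z \right)} = \left(Z + \frac{3 + Z}{-4}\right) 2 Z = \left(Z + \left(3 + Z\right) \left(- \frac{1}{4}\right)\right) 2 Z = \left(Z - \left(\frac{3}{4} + \frac{Z}{4}\right)\right) 2 Z = \left(- \frac{3}{4} + \frac{3 Z}{4}\right) 2 Z = 2 Z \left(- \frac{3}{4} + \frac{3 Z}{4}\right)$)
$150 \cdot 44 + G{\left(n \right)} = 150 \cdot 44 + \frac{3}{2} \cdot 10 \left(-1 + 10\right) = 6600 + \frac{3}{2} \cdot 10 \cdot 9 = 6600 + 135 = 6735$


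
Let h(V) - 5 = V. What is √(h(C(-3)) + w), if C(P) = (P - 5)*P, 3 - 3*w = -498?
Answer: 14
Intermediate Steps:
w = 167 (w = 1 - ⅓*(-498) = 1 + 166 = 167)
C(P) = P*(-5 + P) (C(P) = (-5 + P)*P = P*(-5 + P))
h(V) = 5 + V
√(h(C(-3)) + w) = √((5 - 3*(-5 - 3)) + 167) = √((5 - 3*(-8)) + 167) = √((5 + 24) + 167) = √(29 + 167) = √196 = 14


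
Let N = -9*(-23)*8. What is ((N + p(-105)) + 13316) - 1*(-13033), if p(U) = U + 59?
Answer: 27959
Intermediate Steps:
p(U) = 59 + U
N = 1656 (N = 207*8 = 1656)
((N + p(-105)) + 13316) - 1*(-13033) = ((1656 + (59 - 105)) + 13316) - 1*(-13033) = ((1656 - 46) + 13316) + 13033 = (1610 + 13316) + 13033 = 14926 + 13033 = 27959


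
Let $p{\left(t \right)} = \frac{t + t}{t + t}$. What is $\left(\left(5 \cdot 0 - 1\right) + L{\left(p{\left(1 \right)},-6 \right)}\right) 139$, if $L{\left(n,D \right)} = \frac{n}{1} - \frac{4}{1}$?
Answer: $-556$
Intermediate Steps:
$p{\left(t \right)} = 1$ ($p{\left(t \right)} = \frac{2 t}{2 t} = 2 t \frac{1}{2 t} = 1$)
$L{\left(n,D \right)} = -4 + n$ ($L{\left(n,D \right)} = n 1 - 4 = n - 4 = -4 + n$)
$\left(\left(5 \cdot 0 - 1\right) + L{\left(p{\left(1 \right)},-6 \right)}\right) 139 = \left(\left(5 \cdot 0 - 1\right) + \left(-4 + 1\right)\right) 139 = \left(\left(0 - 1\right) - 3\right) 139 = \left(-1 - 3\right) 139 = \left(-4\right) 139 = -556$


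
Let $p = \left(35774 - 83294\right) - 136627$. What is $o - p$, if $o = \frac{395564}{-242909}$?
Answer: $\frac{44730568059}{242909} \approx 1.8415 \cdot 10^{5}$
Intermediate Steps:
$o = - \frac{395564}{242909}$ ($o = 395564 \left(- \frac{1}{242909}\right) = - \frac{395564}{242909} \approx -1.6284$)
$p = -184147$ ($p = -47520 - 136627 = -184147$)
$o - p = - \frac{395564}{242909} - -184147 = - \frac{395564}{242909} + 184147 = \frac{44730568059}{242909}$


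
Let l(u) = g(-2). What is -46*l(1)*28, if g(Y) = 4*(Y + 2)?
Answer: 0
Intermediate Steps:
g(Y) = 8 + 4*Y (g(Y) = 4*(2 + Y) = 8 + 4*Y)
l(u) = 0 (l(u) = 8 + 4*(-2) = 8 - 8 = 0)
-46*l(1)*28 = -46*0*28 = 0*28 = 0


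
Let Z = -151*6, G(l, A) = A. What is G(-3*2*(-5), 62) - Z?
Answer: 968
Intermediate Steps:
Z = -906
G(-3*2*(-5), 62) - Z = 62 - 1*(-906) = 62 + 906 = 968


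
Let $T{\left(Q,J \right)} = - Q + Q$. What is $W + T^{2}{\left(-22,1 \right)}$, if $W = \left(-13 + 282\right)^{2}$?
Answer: $72361$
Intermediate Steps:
$T{\left(Q,J \right)} = 0$
$W = 72361$ ($W = 269^{2} = 72361$)
$W + T^{2}{\left(-22,1 \right)} = 72361 + 0^{2} = 72361 + 0 = 72361$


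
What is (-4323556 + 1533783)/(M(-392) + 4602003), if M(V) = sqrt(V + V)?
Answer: -262011096231/432212890057 + 1594156*I/432212890057 ≈ -0.60621 + 3.6884e-6*I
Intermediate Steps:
M(V) = sqrt(2)*sqrt(V) (M(V) = sqrt(2*V) = sqrt(2)*sqrt(V))
(-4323556 + 1533783)/(M(-392) + 4602003) = (-4323556 + 1533783)/(sqrt(2)*sqrt(-392) + 4602003) = -2789773/(sqrt(2)*(14*I*sqrt(2)) + 4602003) = -2789773/(28*I + 4602003) = -2789773*(4602003 - 28*I)/21178431612793 = -398539*(4602003 - 28*I)/3025490230399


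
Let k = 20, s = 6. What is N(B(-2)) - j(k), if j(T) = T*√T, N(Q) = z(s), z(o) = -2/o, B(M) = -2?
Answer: -⅓ - 40*√5 ≈ -89.776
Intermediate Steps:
N(Q) = -⅓ (N(Q) = -2/6 = -2*⅙ = -⅓)
j(T) = T^(3/2)
N(B(-2)) - j(k) = -⅓ - 20^(3/2) = -⅓ - 40*√5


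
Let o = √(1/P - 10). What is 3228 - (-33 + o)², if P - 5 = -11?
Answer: 12895/6 + 11*I*√366 ≈ 2149.2 + 210.44*I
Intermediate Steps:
P = -6 (P = 5 - 11 = -6)
o = I*√366/6 (o = √(1/(-6) - 10) = √(-⅙ - 10) = √(-61/6) = I*√366/6 ≈ 3.1885*I)
3228 - (-33 + o)² = 3228 - (-33 + I*√366/6)²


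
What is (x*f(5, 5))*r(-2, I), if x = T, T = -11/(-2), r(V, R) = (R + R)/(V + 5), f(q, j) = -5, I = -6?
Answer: 110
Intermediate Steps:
r(V, R) = 2*R/(5 + V) (r(V, R) = (2*R)/(5 + V) = 2*R/(5 + V))
T = 11/2 (T = -11*(-1/2) = 11/2 ≈ 5.5000)
x = 11/2 ≈ 5.5000
(x*f(5, 5))*r(-2, I) = ((11/2)*(-5))*(2*(-6)/(5 - 2)) = -55*(-6)/3 = -55/2*(-4) = 110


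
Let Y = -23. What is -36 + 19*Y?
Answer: -473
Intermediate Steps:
-36 + 19*Y = -36 + 19*(-23) = -36 - 437 = -473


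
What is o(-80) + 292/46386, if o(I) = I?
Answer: -1855294/23193 ≈ -79.994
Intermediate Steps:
o(-80) + 292/46386 = -80 + 292/46386 = -80 + 292*(1/46386) = -80 + 146/23193 = -1855294/23193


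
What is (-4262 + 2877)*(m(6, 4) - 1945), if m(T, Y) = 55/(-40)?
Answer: 21565835/8 ≈ 2.6957e+6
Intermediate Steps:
m(T, Y) = -11/8 (m(T, Y) = 55*(-1/40) = -11/8)
(-4262 + 2877)*(m(6, 4) - 1945) = (-4262 + 2877)*(-11/8 - 1945) = -1385*(-15571/8) = 21565835/8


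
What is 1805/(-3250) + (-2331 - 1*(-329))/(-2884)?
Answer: 4646/33475 ≈ 0.13879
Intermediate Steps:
1805/(-3250) + (-2331 - 1*(-329))/(-2884) = 1805*(-1/3250) + (-2331 + 329)*(-1/2884) = -361/650 - 2002*(-1/2884) = -361/650 + 143/206 = 4646/33475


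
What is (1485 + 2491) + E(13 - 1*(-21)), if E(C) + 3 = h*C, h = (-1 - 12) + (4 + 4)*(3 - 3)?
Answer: 3531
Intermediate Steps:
h = -13 (h = -13 + 8*0 = -13 + 0 = -13)
E(C) = -3 - 13*C
(1485 + 2491) + E(13 - 1*(-21)) = (1485 + 2491) + (-3 - 13*(13 - 1*(-21))) = 3976 + (-3 - 13*(13 + 21)) = 3976 + (-3 - 13*34) = 3976 + (-3 - 442) = 3976 - 445 = 3531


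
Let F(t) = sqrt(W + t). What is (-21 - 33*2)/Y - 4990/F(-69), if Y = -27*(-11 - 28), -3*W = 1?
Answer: -29/351 + 2495*I*sqrt(39)/26 ≈ -0.082621 + 599.28*I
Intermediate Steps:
W = -1/3 (W = -1/3*1 = -1/3 ≈ -0.33333)
F(t) = sqrt(-1/3 + t)
Y = 1053 (Y = -27*(-39) = 1053)
(-21 - 33*2)/Y - 4990/F(-69) = (-21 - 33*2)/1053 - 4990*3/sqrt(-3 + 9*(-69)) = (-21 - 66)*(1/1053) - 4990*3/sqrt(-3 - 621) = -87*1/1053 - 4990*(-I*sqrt(39)/52) = -29/351 - 4990*(-I*sqrt(39)/52) = -29/351 - (-2495)*I*sqrt(39)/26 = -29/351 + 2495*I*sqrt(39)/26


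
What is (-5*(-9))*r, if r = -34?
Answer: -1530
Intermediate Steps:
(-5*(-9))*r = -5*(-9)*(-34) = 45*(-34) = -1530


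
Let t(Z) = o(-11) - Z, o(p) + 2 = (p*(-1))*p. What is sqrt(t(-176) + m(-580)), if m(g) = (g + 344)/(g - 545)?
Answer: sqrt(299305)/75 ≈ 7.2945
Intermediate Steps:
o(p) = -2 - p**2 (o(p) = -2 + (p*(-1))*p = -2 + (-p)*p = -2 - p**2)
t(Z) = -123 - Z (t(Z) = (-2 - 1*(-11)**2) - Z = (-2 - 1*121) - Z = (-2 - 121) - Z = -123 - Z)
m(g) = (344 + g)/(-545 + g)
sqrt(t(-176) + m(-580)) = sqrt((-123 - 1*(-176)) + (344 - 580)/(-545 - 580)) = sqrt((-123 + 176) - 236/(-1125)) = sqrt(53 - 1/1125*(-236)) = sqrt(53 + 236/1125) = sqrt(59861/1125) = sqrt(299305)/75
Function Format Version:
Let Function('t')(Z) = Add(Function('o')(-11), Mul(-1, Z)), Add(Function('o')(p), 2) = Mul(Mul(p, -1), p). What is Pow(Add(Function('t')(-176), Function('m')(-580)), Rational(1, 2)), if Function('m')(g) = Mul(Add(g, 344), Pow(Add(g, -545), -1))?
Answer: Mul(Rational(1, 75), Pow(299305, Rational(1, 2))) ≈ 7.2945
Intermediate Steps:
Function('o')(p) = Add(-2, Mul(-1, Pow(p, 2))) (Function('o')(p) = Add(-2, Mul(Mul(p, -1), p)) = Add(-2, Mul(Mul(-1, p), p)) = Add(-2, Mul(-1, Pow(p, 2))))
Function('t')(Z) = Add(-123, Mul(-1, Z)) (Function('t')(Z) = Add(Add(-2, Mul(-1, Pow(-11, 2))), Mul(-1, Z)) = Add(Add(-2, Mul(-1, 121)), Mul(-1, Z)) = Add(Add(-2, -121), Mul(-1, Z)) = Add(-123, Mul(-1, Z)))
Function('m')(g) = Mul(Pow(Add(-545, g), -1), Add(344, g)) (Function('m')(g) = Mul(Add(344, g), Pow(Add(-545, g), -1)) = Mul(Pow(Add(-545, g), -1), Add(344, g)))
Pow(Add(Function('t')(-176), Function('m')(-580)), Rational(1, 2)) = Pow(Add(Add(-123, Mul(-1, -176)), Mul(Pow(Add(-545, -580), -1), Add(344, -580))), Rational(1, 2)) = Pow(Add(Add(-123, 176), Mul(Pow(-1125, -1), -236)), Rational(1, 2)) = Pow(Add(53, Mul(Rational(-1, 1125), -236)), Rational(1, 2)) = Pow(Add(53, Rational(236, 1125)), Rational(1, 2)) = Pow(Rational(59861, 1125), Rational(1, 2)) = Mul(Rational(1, 75), Pow(299305, Rational(1, 2)))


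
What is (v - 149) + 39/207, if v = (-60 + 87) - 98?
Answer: -15167/69 ≈ -219.81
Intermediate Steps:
v = -71 (v = 27 - 98 = -71)
(v - 149) + 39/207 = (-71 - 149) + 39/207 = -220 + 39*(1/207) = -220 + 13/69 = -15167/69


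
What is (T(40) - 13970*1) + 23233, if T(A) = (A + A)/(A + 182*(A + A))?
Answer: 3380997/365 ≈ 9263.0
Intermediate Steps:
T(A) = 2/365 (T(A) = (2*A)/(A + 182*(2*A)) = (2*A)/(A + 364*A) = (2*A)/((365*A)) = (2*A)*(1/(365*A)) = 2/365)
(T(40) - 13970*1) + 23233 = (2/365 - 13970*1) + 23233 = (2/365 - 13970) + 23233 = -5099048/365 + 23233 = 3380997/365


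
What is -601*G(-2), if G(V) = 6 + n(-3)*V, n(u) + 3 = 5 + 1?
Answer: 0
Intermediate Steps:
n(u) = 3 (n(u) = -3 + (5 + 1) = -3 + 6 = 3)
G(V) = 6 + 3*V
-601*G(-2) = -601*(6 + 3*(-2)) = -601*(6 - 6) = -601*0 = 0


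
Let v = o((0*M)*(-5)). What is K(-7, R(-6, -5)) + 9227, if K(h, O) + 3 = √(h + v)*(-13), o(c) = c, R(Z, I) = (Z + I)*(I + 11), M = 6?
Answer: 9224 - 13*I*√7 ≈ 9224.0 - 34.395*I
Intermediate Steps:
R(Z, I) = (11 + I)*(I + Z) (R(Z, I) = (I + Z)*(11 + I) = (11 + I)*(I + Z))
v = 0 (v = (0*6)*(-5) = 0*(-5) = 0)
K(h, O) = -3 - 13*√h (K(h, O) = -3 + √(h + 0)*(-13) = -3 + √h*(-13) = -3 - 13*√h)
K(-7, R(-6, -5)) + 9227 = (-3 - 13*I*√7) + 9227 = 9224 - 13*I*√7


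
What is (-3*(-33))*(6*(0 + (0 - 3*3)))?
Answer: -5346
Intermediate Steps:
(-3*(-33))*(6*(0 + (0 - 3*3))) = 99*(6*(0 + (0 - 9))) = 99*(6*(0 - 9)) = 99*(6*(-9)) = 99*(-54) = -5346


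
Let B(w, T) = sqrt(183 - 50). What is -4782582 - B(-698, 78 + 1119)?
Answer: -4782582 - sqrt(133) ≈ -4.7826e+6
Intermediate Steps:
B(w, T) = sqrt(133)
-4782582 - B(-698, 78 + 1119) = -4782582 - sqrt(133)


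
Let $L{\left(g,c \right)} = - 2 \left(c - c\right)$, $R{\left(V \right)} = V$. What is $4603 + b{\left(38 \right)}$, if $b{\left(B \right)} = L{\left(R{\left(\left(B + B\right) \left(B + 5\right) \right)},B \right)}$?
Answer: $4603$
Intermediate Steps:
$L{\left(g,c \right)} = 0$ ($L{\left(g,c \right)} = \left(-2\right) 0 = 0$)
$b{\left(B \right)} = 0$
$4603 + b{\left(38 \right)} = 4603 + 0 = 4603$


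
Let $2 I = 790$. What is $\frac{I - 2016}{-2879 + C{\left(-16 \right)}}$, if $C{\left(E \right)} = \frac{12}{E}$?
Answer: $\frac{6484}{11519} \approx 0.5629$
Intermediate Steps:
$I = 395$ ($I = \frac{1}{2} \cdot 790 = 395$)
$\frac{I - 2016}{-2879 + C{\left(-16 \right)}} = \frac{395 - 2016}{-2879 + \frac{12}{-16}} = - \frac{1621}{-2879 + 12 \left(- \frac{1}{16}\right)} = - \frac{1621}{-2879 - \frac{3}{4}} = - \frac{1621}{- \frac{11519}{4}} = \left(-1621\right) \left(- \frac{4}{11519}\right) = \frac{6484}{11519}$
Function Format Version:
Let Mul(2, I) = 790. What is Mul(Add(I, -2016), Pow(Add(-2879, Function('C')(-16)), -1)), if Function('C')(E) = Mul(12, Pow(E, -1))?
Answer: Rational(6484, 11519) ≈ 0.56290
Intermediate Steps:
I = 395 (I = Mul(Rational(1, 2), 790) = 395)
Mul(Add(I, -2016), Pow(Add(-2879, Function('C')(-16)), -1)) = Mul(Add(395, -2016), Pow(Add(-2879, Mul(12, Pow(-16, -1))), -1)) = Mul(-1621, Pow(Add(-2879, Mul(12, Rational(-1, 16))), -1)) = Mul(-1621, Pow(Add(-2879, Rational(-3, 4)), -1)) = Mul(-1621, Pow(Rational(-11519, 4), -1)) = Mul(-1621, Rational(-4, 11519)) = Rational(6484, 11519)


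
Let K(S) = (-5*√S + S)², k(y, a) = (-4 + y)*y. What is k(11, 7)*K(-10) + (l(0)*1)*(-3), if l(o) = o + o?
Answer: -11550 + 7700*I*√10 ≈ -11550.0 + 24350.0*I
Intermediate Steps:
k(y, a) = y*(-4 + y)
l(o) = 2*o
K(S) = (S - 5*√S)²
k(11, 7)*K(-10) + (l(0)*1)*(-3) = (11*(-4 + 11))*(-1*(-10) + 5*√(-10))² + ((2*0)*1)*(-3) = (11*7)*(10 + 5*(I*√10))² + (0*1)*(-3) = 77*(10 + 5*I*√10)² + 0*(-3) = 77*(10 + 5*I*√10)² + 0 = 77*(10 + 5*I*√10)²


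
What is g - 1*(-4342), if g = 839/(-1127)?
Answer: 4892595/1127 ≈ 4341.3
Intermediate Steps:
g = -839/1127 (g = 839*(-1/1127) = -839/1127 ≈ -0.74445)
g - 1*(-4342) = -839/1127 - 1*(-4342) = -839/1127 + 4342 = 4892595/1127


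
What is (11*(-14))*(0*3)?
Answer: 0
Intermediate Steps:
(11*(-14))*(0*3) = -154*0 = 0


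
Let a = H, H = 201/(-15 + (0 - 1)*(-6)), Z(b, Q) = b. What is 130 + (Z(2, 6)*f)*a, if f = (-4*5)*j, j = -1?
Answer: -2290/3 ≈ -763.33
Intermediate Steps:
H = -67/3 (H = 201/(-15 - 1*(-6)) = 201/(-15 + 6) = 201/(-9) = 201*(-1/9) = -67/3 ≈ -22.333)
a = -67/3 ≈ -22.333
f = 20 (f = -4*5*(-1) = -20*(-1) = 20)
130 + (Z(2, 6)*f)*a = 130 + (2*20)*(-67/3) = 130 + 40*(-67/3) = 130 - 2680/3 = -2290/3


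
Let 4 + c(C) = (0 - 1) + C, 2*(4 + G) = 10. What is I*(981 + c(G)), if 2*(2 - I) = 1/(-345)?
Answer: 1349237/690 ≈ 1955.4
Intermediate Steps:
G = 1 (G = -4 + (½)*10 = -4 + 5 = 1)
I = 1381/690 (I = 2 - ½/(-345) = 2 - ½*(-1/345) = 2 + 1/690 = 1381/690 ≈ 2.0014)
c(C) = -5 + C (c(C) = -4 + ((0 - 1) + C) = -4 + (-1 + C) = -5 + C)
I*(981 + c(G)) = 1381*(981 + (-5 + 1))/690 = 1381*(981 - 4)/690 = (1381/690)*977 = 1349237/690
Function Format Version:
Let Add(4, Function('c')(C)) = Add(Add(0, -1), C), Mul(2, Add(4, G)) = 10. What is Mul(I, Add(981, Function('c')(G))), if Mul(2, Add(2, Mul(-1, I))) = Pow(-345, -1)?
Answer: Rational(1349237, 690) ≈ 1955.4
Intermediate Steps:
G = 1 (G = Add(-4, Mul(Rational(1, 2), 10)) = Add(-4, 5) = 1)
I = Rational(1381, 690) (I = Add(2, Mul(Rational(-1, 2), Pow(-345, -1))) = Add(2, Mul(Rational(-1, 2), Rational(-1, 345))) = Add(2, Rational(1, 690)) = Rational(1381, 690) ≈ 2.0014)
Function('c')(C) = Add(-5, C) (Function('c')(C) = Add(-4, Add(Add(0, -1), C)) = Add(-4, Add(-1, C)) = Add(-5, C))
Mul(I, Add(981, Function('c')(G))) = Mul(Rational(1381, 690), Add(981, Add(-5, 1))) = Mul(Rational(1381, 690), Add(981, -4)) = Mul(Rational(1381, 690), 977) = Rational(1349237, 690)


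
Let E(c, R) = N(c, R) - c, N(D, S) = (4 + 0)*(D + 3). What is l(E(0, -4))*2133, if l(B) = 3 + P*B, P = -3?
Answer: -70389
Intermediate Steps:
N(D, S) = 12 + 4*D (N(D, S) = 4*(3 + D) = 12 + 4*D)
E(c, R) = 12 + 3*c (E(c, R) = (12 + 4*c) - c = 12 + 3*c)
l(B) = 3 - 3*B
l(E(0, -4))*2133 = (3 - 3*(12 + 3*0))*2133 = (3 - 3*(12 + 0))*2133 = (3 - 3*12)*2133 = (3 - 36)*2133 = -33*2133 = -70389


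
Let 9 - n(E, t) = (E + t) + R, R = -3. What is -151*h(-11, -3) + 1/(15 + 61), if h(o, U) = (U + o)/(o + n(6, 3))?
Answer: -10041/38 ≈ -264.24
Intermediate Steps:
n(E, t) = 12 - E - t (n(E, t) = 9 - ((E + t) - 3) = 9 - (-3 + E + t) = 9 + (3 - E - t) = 12 - E - t)
h(o, U) = (U + o)/(3 + o) (h(o, U) = (U + o)/(o + (12 - 1*6 - 1*3)) = (U + o)/(o + (12 - 6 - 3)) = (U + o)/(o + 3) = (U + o)/(3 + o))
-151*h(-11, -3) + 1/(15 + 61) = -151*(-3 - 11)/(3 - 11) + 1/(15 + 61) = -151*(-14)/(-8) + 1/76 = -(-151)*(-14)/8 + 1/76 = -151*7/4 + 1/76 = -1057/4 + 1/76 = -10041/38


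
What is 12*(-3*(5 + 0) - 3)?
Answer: -216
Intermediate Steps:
12*(-3*(5 + 0) - 3) = 12*(-3*5 - 3) = 12*(-15 - 3) = 12*(-18) = -216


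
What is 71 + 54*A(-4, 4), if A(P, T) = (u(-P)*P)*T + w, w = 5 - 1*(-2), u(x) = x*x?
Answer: -13375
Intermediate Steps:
u(x) = x²
w = 7 (w = 5 + 2 = 7)
A(P, T) = 7 + T*P³ (A(P, T) = ((-P)²*P)*T + 7 = (P²*P)*T + 7 = P³*T + 7 = T*P³ + 7 = 7 + T*P³)
71 + 54*A(-4, 4) = 71 + 54*(7 + 4*(-4)³) = 71 + 54*(7 + 4*(-64)) = 71 + 54*(7 - 256) = 71 + 54*(-249) = 71 - 13446 = -13375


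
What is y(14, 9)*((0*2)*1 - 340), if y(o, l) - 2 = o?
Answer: -5440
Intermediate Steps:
y(o, l) = 2 + o
y(14, 9)*((0*2)*1 - 340) = (2 + 14)*((0*2)*1 - 340) = 16*(0*1 - 340) = 16*(0 - 340) = 16*(-340) = -5440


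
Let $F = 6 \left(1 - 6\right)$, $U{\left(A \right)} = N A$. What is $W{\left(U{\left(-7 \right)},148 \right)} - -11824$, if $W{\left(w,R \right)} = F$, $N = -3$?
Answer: $11794$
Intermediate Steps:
$U{\left(A \right)} = - 3 A$
$F = -30$ ($F = 6 \left(-5\right) = -30$)
$W{\left(w,R \right)} = -30$
$W{\left(U{\left(-7 \right)},148 \right)} - -11824 = -30 - -11824 = -30 + 11824 = 11794$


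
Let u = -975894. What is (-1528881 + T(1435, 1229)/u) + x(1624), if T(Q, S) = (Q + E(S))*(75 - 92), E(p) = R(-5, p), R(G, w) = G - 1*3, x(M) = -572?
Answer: -1492583981723/975894 ≈ -1.5295e+6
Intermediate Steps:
R(G, w) = -3 + G (R(G, w) = G - 3 = -3 + G)
E(p) = -8 (E(p) = -3 - 5 = -8)
T(Q, S) = 136 - 17*Q (T(Q, S) = (Q - 8)*(75 - 92) = (-8 + Q)*(-17) = 136 - 17*Q)
(-1528881 + T(1435, 1229)/u) + x(1624) = (-1528881 + (136 - 17*1435)/(-975894)) - 572 = (-1528881 + (136 - 24395)*(-1/975894)) - 572 = (-1528881 - 24259*(-1/975894)) - 572 = (-1528881 + 24259/975894) - 572 = -1492025770355/975894 - 572 = -1492583981723/975894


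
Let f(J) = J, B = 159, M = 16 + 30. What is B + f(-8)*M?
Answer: -209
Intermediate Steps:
M = 46
B + f(-8)*M = 159 - 8*46 = 159 - 368 = -209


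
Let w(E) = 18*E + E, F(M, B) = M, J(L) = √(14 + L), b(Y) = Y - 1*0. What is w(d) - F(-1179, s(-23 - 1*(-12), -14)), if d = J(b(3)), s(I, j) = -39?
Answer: 1179 + 19*√17 ≈ 1257.3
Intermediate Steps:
b(Y) = Y (b(Y) = Y + 0 = Y)
d = √17 (d = √(14 + 3) = √17 ≈ 4.1231)
w(E) = 19*E
w(d) - F(-1179, s(-23 - 1*(-12), -14)) = 19*√17 - 1*(-1179) = 19*√17 + 1179 = 1179 + 19*√17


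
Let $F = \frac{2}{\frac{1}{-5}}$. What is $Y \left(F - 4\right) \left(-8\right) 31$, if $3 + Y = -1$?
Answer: $-13888$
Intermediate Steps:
$Y = -4$ ($Y = -3 - 1 = -4$)
$F = -10$ ($F = \frac{2}{- \frac{1}{5}} = 2 \left(-5\right) = -10$)
$Y \left(F - 4\right) \left(-8\right) 31 = - 4 \left(-10 - 4\right) \left(-8\right) 31 = \left(-4\right) \left(-14\right) \left(-8\right) 31 = 56 \left(-8\right) 31 = \left(-448\right) 31 = -13888$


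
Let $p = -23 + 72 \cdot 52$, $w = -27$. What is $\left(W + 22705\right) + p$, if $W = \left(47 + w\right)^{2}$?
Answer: $26826$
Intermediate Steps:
$p = 3721$ ($p = -23 + 3744 = 3721$)
$W = 400$ ($W = \left(47 - 27\right)^{2} = 20^{2} = 400$)
$\left(W + 22705\right) + p = \left(400 + 22705\right) + 3721 = 23105 + 3721 = 26826$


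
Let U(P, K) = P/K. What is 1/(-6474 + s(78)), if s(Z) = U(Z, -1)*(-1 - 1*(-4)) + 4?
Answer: -1/6704 ≈ -0.00014916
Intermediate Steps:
s(Z) = 4 - 3*Z (s(Z) = (Z/(-1))*(-1 - 1*(-4)) + 4 = (Z*(-1))*(-1 + 4) + 4 = -Z*3 + 4 = -3*Z + 4 = 4 - 3*Z)
1/(-6474 + s(78)) = 1/(-6474 + (4 - 3*78)) = 1/(-6474 + (4 - 234)) = 1/(-6474 - 230) = 1/(-6704) = -1/6704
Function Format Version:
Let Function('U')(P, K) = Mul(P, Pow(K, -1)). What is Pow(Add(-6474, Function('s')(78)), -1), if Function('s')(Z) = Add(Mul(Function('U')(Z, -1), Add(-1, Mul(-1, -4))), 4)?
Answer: Rational(-1, 6704) ≈ -0.00014916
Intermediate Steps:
Function('s')(Z) = Add(4, Mul(-3, Z)) (Function('s')(Z) = Add(Mul(Mul(Z, Pow(-1, -1)), Add(-1, Mul(-1, -4))), 4) = Add(Mul(Mul(Z, -1), Add(-1, 4)), 4) = Add(Mul(Mul(-1, Z), 3), 4) = Add(Mul(-3, Z), 4) = Add(4, Mul(-3, Z)))
Pow(Add(-6474, Function('s')(78)), -1) = Pow(Add(-6474, Add(4, Mul(-3, 78))), -1) = Pow(Add(-6474, Add(4, -234)), -1) = Pow(Add(-6474, -230), -1) = Pow(-6704, -1) = Rational(-1, 6704)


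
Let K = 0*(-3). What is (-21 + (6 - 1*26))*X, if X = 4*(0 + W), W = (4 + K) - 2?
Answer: -328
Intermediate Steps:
K = 0
W = 2 (W = (4 + 0) - 2 = 4 - 2 = 2)
X = 8 (X = 4*(0 + 2) = 4*2 = 8)
(-21 + (6 - 1*26))*X = (-21 + (6 - 1*26))*8 = (-21 + (6 - 26))*8 = (-21 - 20)*8 = -41*8 = -328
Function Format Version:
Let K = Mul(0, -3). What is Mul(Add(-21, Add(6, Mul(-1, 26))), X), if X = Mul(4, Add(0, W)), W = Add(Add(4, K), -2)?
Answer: -328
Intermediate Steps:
K = 0
W = 2 (W = Add(Add(4, 0), -2) = Add(4, -2) = 2)
X = 8 (X = Mul(4, Add(0, 2)) = Mul(4, 2) = 8)
Mul(Add(-21, Add(6, Mul(-1, 26))), X) = Mul(Add(-21, Add(6, Mul(-1, 26))), 8) = Mul(Add(-21, Add(6, -26)), 8) = Mul(Add(-21, -20), 8) = Mul(-41, 8) = -328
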